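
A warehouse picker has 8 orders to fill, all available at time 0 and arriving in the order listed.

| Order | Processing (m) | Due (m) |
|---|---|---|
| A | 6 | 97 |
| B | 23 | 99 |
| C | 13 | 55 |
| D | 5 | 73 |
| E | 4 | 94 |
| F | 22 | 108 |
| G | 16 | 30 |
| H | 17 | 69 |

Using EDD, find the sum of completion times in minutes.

EDD (increasing due date): G C H D E A B F.
G: 0→16
C: 16→29
H: 29→46
D: 46→51
E: 51→55
A: 55→61
B: 61→84
F: 84→106
Sum = 16+29+46+51+55+61+84+106 = 448.

448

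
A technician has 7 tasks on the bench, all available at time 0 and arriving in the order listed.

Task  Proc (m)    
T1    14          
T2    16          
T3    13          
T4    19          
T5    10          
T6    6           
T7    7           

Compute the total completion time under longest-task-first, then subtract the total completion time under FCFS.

17

LPT (decreasing processing time): T4 T2 T1 T3 T5 T7 T6.
T4: 0→19
T2: 19→35
T1: 35→49
T3: 49→62
T5: 62→72
T7: 72→79
T6: 79→85
Sum = 19+35+49+62+72+79+85 = 401.
FIFO (arrival order): T1 T2 T3 T4 T5 T6 T7.
T1: 0→14
T2: 14→30
T3: 30→43
T4: 43→62
T5: 62→72
T6: 72→78
T7: 78→85
Sum = 14+30+43+62+72+78+85 = 384.
Difference = 401 − 384 = 17.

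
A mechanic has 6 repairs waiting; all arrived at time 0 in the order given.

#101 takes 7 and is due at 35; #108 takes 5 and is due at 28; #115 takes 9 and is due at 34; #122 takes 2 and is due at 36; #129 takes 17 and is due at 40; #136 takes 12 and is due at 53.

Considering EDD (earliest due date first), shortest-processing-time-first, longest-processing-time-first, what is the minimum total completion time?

133

EDD (increasing due date): #108 #115 #101 #122 #129 #136.
#108: 0→5
#115: 5→14
#101: 14→21
#122: 21→23
#129: 23→40
#136: 40→52
Sum = 5+14+21+23+40+52 = 155.
SPT (increasing processing time): #122 #108 #101 #115 #136 #129.
#122: 0→2
#108: 2→7
#101: 7→14
#115: 14→23
#136: 23→35
#129: 35→52
Sum = 2+7+14+23+35+52 = 133.
LPT (decreasing processing time): #129 #136 #115 #101 #108 #122.
#129: 0→17
#136: 17→29
#115: 29→38
#101: 38→45
#108: 45→50
#122: 50→52
Sum = 17+29+38+45+50+52 = 231.
EDD 155, SPT 133, LPT 231 → minimum 133.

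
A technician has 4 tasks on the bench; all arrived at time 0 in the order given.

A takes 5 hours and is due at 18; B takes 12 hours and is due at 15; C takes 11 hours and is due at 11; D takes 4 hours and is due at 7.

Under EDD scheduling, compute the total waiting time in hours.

46

EDD (increasing due date): D C B A.
D: waits 0, runs 0→4
C: waits 4, runs 4→15
B: waits 15, runs 15→27
A: waits 27, runs 27→32
Sum = 0+4+15+27 = 46.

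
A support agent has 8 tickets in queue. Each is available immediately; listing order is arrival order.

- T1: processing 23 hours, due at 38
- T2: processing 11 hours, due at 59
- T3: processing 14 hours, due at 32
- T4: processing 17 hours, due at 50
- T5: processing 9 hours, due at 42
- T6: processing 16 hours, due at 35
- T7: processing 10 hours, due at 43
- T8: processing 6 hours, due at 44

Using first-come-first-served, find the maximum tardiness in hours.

62

FIFO (arrival order): T1 T2 T3 T4 T5 T6 T7 T8.
T1: 0→23, due 38, tardiness 0
T2: 23→34, due 59, tardiness 0
T3: 34→48, due 32, tardiness 16
T4: 48→65, due 50, tardiness 15
T5: 65→74, due 42, tardiness 32
T6: 74→90, due 35, tardiness 55
T7: 90→100, due 43, tardiness 57
T8: 100→106, due 44, tardiness 62
Maximum = 62.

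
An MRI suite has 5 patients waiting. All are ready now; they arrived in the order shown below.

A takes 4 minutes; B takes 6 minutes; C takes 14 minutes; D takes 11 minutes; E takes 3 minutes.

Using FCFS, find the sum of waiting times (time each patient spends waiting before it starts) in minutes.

FIFO (arrival order): A B C D E.
A: waits 0, runs 0→4
B: waits 4, runs 4→10
C: waits 10, runs 10→24
D: waits 24, runs 24→35
E: waits 35, runs 35→38
Sum = 0+4+10+24+35 = 73.

73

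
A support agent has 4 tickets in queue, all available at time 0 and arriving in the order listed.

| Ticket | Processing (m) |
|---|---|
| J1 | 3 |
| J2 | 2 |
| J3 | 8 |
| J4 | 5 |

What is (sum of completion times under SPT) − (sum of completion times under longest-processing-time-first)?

-20

SPT (increasing processing time): J2 J1 J4 J3.
J2: 0→2
J1: 2→5
J4: 5→10
J3: 10→18
Sum = 2+5+10+18 = 35.
LPT (decreasing processing time): J3 J4 J1 J2.
J3: 0→8
J4: 8→13
J1: 13→16
J2: 16→18
Sum = 8+13+16+18 = 55.
Difference = 35 − 55 = -20.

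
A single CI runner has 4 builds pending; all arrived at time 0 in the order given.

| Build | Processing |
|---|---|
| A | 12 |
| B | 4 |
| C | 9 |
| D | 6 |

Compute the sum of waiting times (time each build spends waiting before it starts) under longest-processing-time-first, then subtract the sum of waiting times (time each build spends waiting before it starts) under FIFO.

7

LPT (decreasing processing time): A C D B.
A: waits 0, runs 0→12
C: waits 12, runs 12→21
D: waits 21, runs 21→27
B: waits 27, runs 27→31
Sum = 0+12+21+27 = 60.
FIFO (arrival order): A B C D.
A: waits 0, runs 0→12
B: waits 12, runs 12→16
C: waits 16, runs 16→25
D: waits 25, runs 25→31
Sum = 0+12+16+25 = 53.
Difference = 60 − 53 = 7.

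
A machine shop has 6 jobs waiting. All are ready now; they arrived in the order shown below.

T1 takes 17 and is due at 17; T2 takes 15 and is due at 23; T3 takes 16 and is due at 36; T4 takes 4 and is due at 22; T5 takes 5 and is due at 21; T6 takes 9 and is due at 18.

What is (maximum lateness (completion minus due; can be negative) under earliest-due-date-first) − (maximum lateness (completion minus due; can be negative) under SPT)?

EDD (increasing due date): T1 T6 T5 T4 T2 T3.
T1: 0→17, due 17, lateness 0
T6: 17→26, due 18, lateness 8
T5: 26→31, due 21, lateness 10
T4: 31→35, due 22, lateness 13
T2: 35→50, due 23, lateness 27
T3: 50→66, due 36, lateness 30
Maximum = 30.
SPT (increasing processing time): T4 T5 T6 T2 T3 T1.
T4: 0→4, due 22, lateness -18
T5: 4→9, due 21, lateness -12
T6: 9→18, due 18, lateness 0
T2: 18→33, due 23, lateness 10
T3: 33→49, due 36, lateness 13
T1: 49→66, due 17, lateness 49
Maximum = 49.
Difference = 30 − 49 = -19.

-19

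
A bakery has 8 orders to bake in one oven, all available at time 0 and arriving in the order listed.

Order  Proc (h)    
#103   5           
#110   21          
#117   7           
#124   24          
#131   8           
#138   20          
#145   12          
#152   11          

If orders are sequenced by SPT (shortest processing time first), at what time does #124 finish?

SPT (increasing processing time): #103 #117 #131 #152 #145 #138 #110 #124.
#103: 0→5
#117: 5→12
#131: 12→20
#152: 20→31
#145: 31→43
#138: 43→63
#110: 63→84
#124: 84→108

108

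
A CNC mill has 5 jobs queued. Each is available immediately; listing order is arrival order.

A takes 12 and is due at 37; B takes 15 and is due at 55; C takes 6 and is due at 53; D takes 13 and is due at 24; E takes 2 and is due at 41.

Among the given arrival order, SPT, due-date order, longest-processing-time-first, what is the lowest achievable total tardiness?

0

FIFO (arrival order): A B C D E.
A: 0→12, due 37, tardiness 0
B: 12→27, due 55, tardiness 0
C: 27→33, due 53, tardiness 0
D: 33→46, due 24, tardiness 22
E: 46→48, due 41, tardiness 7
Sum = 0+0+0+22+7 = 29.
SPT (increasing processing time): E C A D B.
E: 0→2, due 41, tardiness 0
C: 2→8, due 53, tardiness 0
A: 8→20, due 37, tardiness 0
D: 20→33, due 24, tardiness 9
B: 33→48, due 55, tardiness 0
Sum = 0+0+0+9+0 = 9.
EDD (increasing due date): D A E C B.
D: 0→13, due 24, tardiness 0
A: 13→25, due 37, tardiness 0
E: 25→27, due 41, tardiness 0
C: 27→33, due 53, tardiness 0
B: 33→48, due 55, tardiness 0
Sum = 0+0+0+0+0 = 0.
LPT (decreasing processing time): B D A C E.
B: 0→15, due 55, tardiness 0
D: 15→28, due 24, tardiness 4
A: 28→40, due 37, tardiness 3
C: 40→46, due 53, tardiness 0
E: 46→48, due 41, tardiness 7
Sum = 0+4+3+0+7 = 14.
FIFO 29, SPT 9, EDD 0, LPT 14 → minimum 0.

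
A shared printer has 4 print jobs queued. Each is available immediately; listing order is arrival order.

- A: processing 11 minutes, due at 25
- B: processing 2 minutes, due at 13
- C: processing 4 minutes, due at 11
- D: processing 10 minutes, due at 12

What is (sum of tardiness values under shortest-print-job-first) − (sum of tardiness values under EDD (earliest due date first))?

-1

SPT (increasing processing time): B C D A.
B: 0→2, due 13, tardiness 0
C: 2→6, due 11, tardiness 0
D: 6→16, due 12, tardiness 4
A: 16→27, due 25, tardiness 2
Sum = 0+0+4+2 = 6.
EDD (increasing due date): C D B A.
C: 0→4, due 11, tardiness 0
D: 4→14, due 12, tardiness 2
B: 14→16, due 13, tardiness 3
A: 16→27, due 25, tardiness 2
Sum = 0+2+3+2 = 7.
Difference = 6 − 7 = -1.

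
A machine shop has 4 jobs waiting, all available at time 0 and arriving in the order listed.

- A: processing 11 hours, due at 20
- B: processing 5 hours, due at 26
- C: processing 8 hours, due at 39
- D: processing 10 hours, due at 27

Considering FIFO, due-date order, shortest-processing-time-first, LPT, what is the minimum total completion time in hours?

75

FIFO (arrival order): A B C D.
A: 0→11
B: 11→16
C: 16→24
D: 24→34
Sum = 11+16+24+34 = 85.
EDD (increasing due date): A B D C.
A: 0→11
B: 11→16
D: 16→26
C: 26→34
Sum = 11+16+26+34 = 87.
SPT (increasing processing time): B C D A.
B: 0→5
C: 5→13
D: 13→23
A: 23→34
Sum = 5+13+23+34 = 75.
LPT (decreasing processing time): A D C B.
A: 0→11
D: 11→21
C: 21→29
B: 29→34
Sum = 11+21+29+34 = 95.
FIFO 85, EDD 87, SPT 75, LPT 95 → minimum 75.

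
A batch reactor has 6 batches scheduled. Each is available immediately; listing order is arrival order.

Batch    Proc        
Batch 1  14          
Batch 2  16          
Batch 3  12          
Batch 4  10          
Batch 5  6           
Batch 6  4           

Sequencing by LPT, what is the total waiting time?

LPT (decreasing processing time): Batch 2 Batch 1 Batch 3 Batch 4 Batch 5 Batch 6.
Batch 2: waits 0, runs 0→16
Batch 1: waits 16, runs 16→30
Batch 3: waits 30, runs 30→42
Batch 4: waits 42, runs 42→52
Batch 5: waits 52, runs 52→58
Batch 6: waits 58, runs 58→62
Sum = 0+16+30+42+52+58 = 198.

198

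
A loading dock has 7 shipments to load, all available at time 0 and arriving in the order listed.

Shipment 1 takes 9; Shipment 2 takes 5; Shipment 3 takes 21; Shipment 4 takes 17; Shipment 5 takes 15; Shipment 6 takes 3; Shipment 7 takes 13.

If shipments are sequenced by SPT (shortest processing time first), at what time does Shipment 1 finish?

SPT (increasing processing time): Shipment 6 Shipment 2 Shipment 1 Shipment 7 Shipment 5 Shipment 4 Shipment 3.
Shipment 6: 0→3
Shipment 2: 3→8
Shipment 1: 8→17

17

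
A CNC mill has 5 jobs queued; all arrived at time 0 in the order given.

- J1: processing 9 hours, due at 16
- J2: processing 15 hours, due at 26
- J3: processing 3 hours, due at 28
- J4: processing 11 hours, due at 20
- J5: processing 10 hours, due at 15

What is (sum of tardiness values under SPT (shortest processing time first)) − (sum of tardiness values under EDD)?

SPT (increasing processing time): J3 J1 J5 J4 J2.
J3: 0→3, due 28, tardiness 0
J1: 3→12, due 16, tardiness 0
J5: 12→22, due 15, tardiness 7
J4: 22→33, due 20, tardiness 13
J2: 33→48, due 26, tardiness 22
Sum = 0+0+7+13+22 = 42.
EDD (increasing due date): J5 J1 J4 J2 J3.
J5: 0→10, due 15, tardiness 0
J1: 10→19, due 16, tardiness 3
J4: 19→30, due 20, tardiness 10
J2: 30→45, due 26, tardiness 19
J3: 45→48, due 28, tardiness 20
Sum = 0+3+10+19+20 = 52.
Difference = 42 − 52 = -10.

-10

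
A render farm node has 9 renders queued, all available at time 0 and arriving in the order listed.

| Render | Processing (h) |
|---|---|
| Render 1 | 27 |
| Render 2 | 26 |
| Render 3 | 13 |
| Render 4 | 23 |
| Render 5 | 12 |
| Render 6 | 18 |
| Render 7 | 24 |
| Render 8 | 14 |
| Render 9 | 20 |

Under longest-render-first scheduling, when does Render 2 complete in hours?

53

LPT (decreasing processing time): Render 1 Render 2 Render 7 Render 4 Render 9 Render 6 Render 8 Render 3 Render 5.
Render 1: 0→27
Render 2: 27→53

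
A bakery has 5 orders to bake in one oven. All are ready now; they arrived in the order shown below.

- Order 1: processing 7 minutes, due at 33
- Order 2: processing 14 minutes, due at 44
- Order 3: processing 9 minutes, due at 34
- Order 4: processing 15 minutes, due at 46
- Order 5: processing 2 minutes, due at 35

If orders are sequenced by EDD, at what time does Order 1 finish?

EDD (increasing due date): Order 1 Order 3 Order 5 Order 2 Order 4.
Order 1: 0→7

7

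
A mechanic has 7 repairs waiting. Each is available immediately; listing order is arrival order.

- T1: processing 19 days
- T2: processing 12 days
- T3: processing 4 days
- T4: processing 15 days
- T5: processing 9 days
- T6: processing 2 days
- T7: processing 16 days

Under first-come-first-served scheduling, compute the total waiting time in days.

FIFO (arrival order): T1 T2 T3 T4 T5 T6 T7.
T1: waits 0, runs 0→19
T2: waits 19, runs 19→31
T3: waits 31, runs 31→35
T4: waits 35, runs 35→50
T5: waits 50, runs 50→59
T6: waits 59, runs 59→61
T7: waits 61, runs 61→77
Sum = 0+19+31+35+50+59+61 = 255.

255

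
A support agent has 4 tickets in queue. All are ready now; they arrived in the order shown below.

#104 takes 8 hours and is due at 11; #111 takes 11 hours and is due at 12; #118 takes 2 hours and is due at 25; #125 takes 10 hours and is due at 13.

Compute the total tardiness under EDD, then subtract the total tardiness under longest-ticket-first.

EDD (increasing due date): #104 #111 #125 #118.
#104: 0→8, due 11, tardiness 0
#111: 8→19, due 12, tardiness 7
#125: 19→29, due 13, tardiness 16
#118: 29→31, due 25, tardiness 6
Sum = 0+7+16+6 = 29.
LPT (decreasing processing time): #111 #125 #104 #118.
#111: 0→11, due 12, tardiness 0
#125: 11→21, due 13, tardiness 8
#104: 21→29, due 11, tardiness 18
#118: 29→31, due 25, tardiness 6
Sum = 0+8+18+6 = 32.
Difference = 29 − 32 = -3.

-3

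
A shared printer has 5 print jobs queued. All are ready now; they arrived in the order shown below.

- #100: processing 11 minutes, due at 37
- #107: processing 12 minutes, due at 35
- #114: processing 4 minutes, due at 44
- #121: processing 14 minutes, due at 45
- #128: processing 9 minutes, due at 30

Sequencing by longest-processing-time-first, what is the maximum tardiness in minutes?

LPT (decreasing processing time): #121 #107 #100 #128 #114.
#121: 0→14, due 45, tardiness 0
#107: 14→26, due 35, tardiness 0
#100: 26→37, due 37, tardiness 0
#128: 37→46, due 30, tardiness 16
#114: 46→50, due 44, tardiness 6
Maximum = 16.

16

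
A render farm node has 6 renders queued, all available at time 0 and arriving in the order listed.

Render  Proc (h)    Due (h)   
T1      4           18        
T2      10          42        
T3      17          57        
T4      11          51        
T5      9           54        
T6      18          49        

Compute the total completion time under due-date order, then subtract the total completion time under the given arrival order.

EDD (increasing due date): T1 T2 T6 T4 T5 T3.
T1: 0→4
T2: 4→14
T6: 14→32
T4: 32→43
T5: 43→52
T3: 52→69
Sum = 4+14+32+43+52+69 = 214.
FIFO (arrival order): T1 T2 T3 T4 T5 T6.
T1: 0→4
T2: 4→14
T3: 14→31
T4: 31→42
T5: 42→51
T6: 51→69
Sum = 4+14+31+42+51+69 = 211.
Difference = 214 − 211 = 3.

3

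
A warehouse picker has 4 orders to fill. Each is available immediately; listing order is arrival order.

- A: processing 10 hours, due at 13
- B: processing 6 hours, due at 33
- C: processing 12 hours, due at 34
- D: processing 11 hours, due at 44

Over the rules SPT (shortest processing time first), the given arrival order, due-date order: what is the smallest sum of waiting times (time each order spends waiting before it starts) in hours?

SPT (increasing processing time): B A D C.
B: waits 0, runs 0→6
A: waits 6, runs 6→16
D: waits 16, runs 16→27
C: waits 27, runs 27→39
Sum = 0+6+16+27 = 49.
FIFO (arrival order): A B C D.
A: waits 0, runs 0→10
B: waits 10, runs 10→16
C: waits 16, runs 16→28
D: waits 28, runs 28→39
Sum = 0+10+16+28 = 54.
EDD (increasing due date): A B C D.
A: waits 0, runs 0→10
B: waits 10, runs 10→16
C: waits 16, runs 16→28
D: waits 28, runs 28→39
Sum = 0+10+16+28 = 54.
SPT 49, FIFO 54, EDD 54 → minimum 49.

49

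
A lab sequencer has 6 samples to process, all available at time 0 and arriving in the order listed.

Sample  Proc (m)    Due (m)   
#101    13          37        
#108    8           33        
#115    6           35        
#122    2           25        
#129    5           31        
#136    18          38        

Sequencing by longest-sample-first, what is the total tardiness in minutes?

62

LPT (decreasing processing time): #136 #101 #108 #115 #129 #122.
#136: 0→18, due 38, tardiness 0
#101: 18→31, due 37, tardiness 0
#108: 31→39, due 33, tardiness 6
#115: 39→45, due 35, tardiness 10
#129: 45→50, due 31, tardiness 19
#122: 50→52, due 25, tardiness 27
Sum = 0+0+6+10+19+27 = 62.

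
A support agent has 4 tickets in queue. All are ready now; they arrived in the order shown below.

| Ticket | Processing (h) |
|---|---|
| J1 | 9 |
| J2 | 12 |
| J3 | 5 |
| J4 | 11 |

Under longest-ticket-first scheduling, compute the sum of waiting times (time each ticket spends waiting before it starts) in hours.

LPT (decreasing processing time): J2 J4 J1 J3.
J2: waits 0, runs 0→12
J4: waits 12, runs 12→23
J1: waits 23, runs 23→32
J3: waits 32, runs 32→37
Sum = 0+12+23+32 = 67.

67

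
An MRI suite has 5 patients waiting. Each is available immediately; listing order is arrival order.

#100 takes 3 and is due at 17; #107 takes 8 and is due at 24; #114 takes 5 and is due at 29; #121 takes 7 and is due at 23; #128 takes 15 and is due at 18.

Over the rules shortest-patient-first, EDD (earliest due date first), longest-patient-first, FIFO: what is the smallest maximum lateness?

SPT (increasing processing time): #100 #114 #121 #107 #128.
#100: 0→3, due 17, lateness -14
#114: 3→8, due 29, lateness -21
#121: 8→15, due 23, lateness -8
#107: 15→23, due 24, lateness -1
#128: 23→38, due 18, lateness 20
Maximum = 20.
EDD (increasing due date): #100 #128 #121 #107 #114.
#100: 0→3, due 17, lateness -14
#128: 3→18, due 18, lateness 0
#121: 18→25, due 23, lateness 2
#107: 25→33, due 24, lateness 9
#114: 33→38, due 29, lateness 9
Maximum = 9.
LPT (decreasing processing time): #128 #107 #121 #114 #100.
#128: 0→15, due 18, lateness -3
#107: 15→23, due 24, lateness -1
#121: 23→30, due 23, lateness 7
#114: 30→35, due 29, lateness 6
#100: 35→38, due 17, lateness 21
Maximum = 21.
FIFO (arrival order): #100 #107 #114 #121 #128.
#100: 0→3, due 17, lateness -14
#107: 3→11, due 24, lateness -13
#114: 11→16, due 29, lateness -13
#121: 16→23, due 23, lateness 0
#128: 23→38, due 18, lateness 20
Maximum = 20.
SPT 20, EDD 9, LPT 21, FIFO 20 → minimum 9.

9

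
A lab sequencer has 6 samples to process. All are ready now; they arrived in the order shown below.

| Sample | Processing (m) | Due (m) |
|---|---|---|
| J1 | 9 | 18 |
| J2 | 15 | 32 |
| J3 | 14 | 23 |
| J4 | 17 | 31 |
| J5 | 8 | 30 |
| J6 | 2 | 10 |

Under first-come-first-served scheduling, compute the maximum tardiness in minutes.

55

FIFO (arrival order): J1 J2 J3 J4 J5 J6.
J1: 0→9, due 18, tardiness 0
J2: 9→24, due 32, tardiness 0
J3: 24→38, due 23, tardiness 15
J4: 38→55, due 31, tardiness 24
J5: 55→63, due 30, tardiness 33
J6: 63→65, due 10, tardiness 55
Maximum = 55.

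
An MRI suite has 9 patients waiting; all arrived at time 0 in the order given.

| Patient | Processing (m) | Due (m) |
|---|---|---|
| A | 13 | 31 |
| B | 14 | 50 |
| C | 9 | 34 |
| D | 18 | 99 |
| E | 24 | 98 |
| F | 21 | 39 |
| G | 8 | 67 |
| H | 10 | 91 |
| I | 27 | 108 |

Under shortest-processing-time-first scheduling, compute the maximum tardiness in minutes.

SPT (increasing processing time): G C H A B D F E I.
G: 0→8, due 67, tardiness 0
C: 8→17, due 34, tardiness 0
H: 17→27, due 91, tardiness 0
A: 27→40, due 31, tardiness 9
B: 40→54, due 50, tardiness 4
D: 54→72, due 99, tardiness 0
F: 72→93, due 39, tardiness 54
E: 93→117, due 98, tardiness 19
I: 117→144, due 108, tardiness 36
Maximum = 54.

54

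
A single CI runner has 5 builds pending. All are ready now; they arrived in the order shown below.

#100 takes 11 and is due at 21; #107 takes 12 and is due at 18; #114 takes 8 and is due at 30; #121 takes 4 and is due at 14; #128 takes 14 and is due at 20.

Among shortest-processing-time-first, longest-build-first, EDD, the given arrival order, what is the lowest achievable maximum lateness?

SPT (increasing processing time): #121 #114 #100 #107 #128.
#121: 0→4, due 14, lateness -10
#114: 4→12, due 30, lateness -18
#100: 12→23, due 21, lateness 2
#107: 23→35, due 18, lateness 17
#128: 35→49, due 20, lateness 29
Maximum = 29.
LPT (decreasing processing time): #128 #107 #100 #114 #121.
#128: 0→14, due 20, lateness -6
#107: 14→26, due 18, lateness 8
#100: 26→37, due 21, lateness 16
#114: 37→45, due 30, lateness 15
#121: 45→49, due 14, lateness 35
Maximum = 35.
EDD (increasing due date): #121 #107 #128 #100 #114.
#121: 0→4, due 14, lateness -10
#107: 4→16, due 18, lateness -2
#128: 16→30, due 20, lateness 10
#100: 30→41, due 21, lateness 20
#114: 41→49, due 30, lateness 19
Maximum = 20.
FIFO (arrival order): #100 #107 #114 #121 #128.
#100: 0→11, due 21, lateness -10
#107: 11→23, due 18, lateness 5
#114: 23→31, due 30, lateness 1
#121: 31→35, due 14, lateness 21
#128: 35→49, due 20, lateness 29
Maximum = 29.
SPT 29, LPT 35, EDD 20, FIFO 29 → minimum 20.

20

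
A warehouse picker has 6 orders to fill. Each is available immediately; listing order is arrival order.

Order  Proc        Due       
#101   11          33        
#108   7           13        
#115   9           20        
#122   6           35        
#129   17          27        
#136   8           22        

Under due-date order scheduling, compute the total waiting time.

EDD (increasing due date): #108 #115 #136 #129 #101 #122.
#108: waits 0, runs 0→7
#115: waits 7, runs 7→16
#136: waits 16, runs 16→24
#129: waits 24, runs 24→41
#101: waits 41, runs 41→52
#122: waits 52, runs 52→58
Sum = 0+7+16+24+41+52 = 140.

140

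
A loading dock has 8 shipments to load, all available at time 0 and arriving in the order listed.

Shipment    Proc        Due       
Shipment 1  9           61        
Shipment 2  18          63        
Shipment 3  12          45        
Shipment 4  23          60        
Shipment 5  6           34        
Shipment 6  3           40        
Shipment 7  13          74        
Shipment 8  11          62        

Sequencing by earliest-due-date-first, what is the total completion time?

374

EDD (increasing due date): Shipment 5 Shipment 6 Shipment 3 Shipment 4 Shipment 1 Shipment 8 Shipment 2 Shipment 7.
Shipment 5: 0→6
Shipment 6: 6→9
Shipment 3: 9→21
Shipment 4: 21→44
Shipment 1: 44→53
Shipment 8: 53→64
Shipment 2: 64→82
Shipment 7: 82→95
Sum = 6+9+21+44+53+64+82+95 = 374.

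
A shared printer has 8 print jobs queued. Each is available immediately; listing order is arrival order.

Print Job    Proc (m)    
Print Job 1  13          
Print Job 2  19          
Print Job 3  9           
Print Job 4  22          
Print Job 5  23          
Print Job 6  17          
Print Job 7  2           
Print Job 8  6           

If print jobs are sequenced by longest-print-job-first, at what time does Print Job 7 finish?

111

LPT (decreasing processing time): Print Job 5 Print Job 4 Print Job 2 Print Job 6 Print Job 1 Print Job 3 Print Job 8 Print Job 7.
Print Job 5: 0→23
Print Job 4: 23→45
Print Job 2: 45→64
Print Job 6: 64→81
Print Job 1: 81→94
Print Job 3: 94→103
Print Job 8: 103→109
Print Job 7: 109→111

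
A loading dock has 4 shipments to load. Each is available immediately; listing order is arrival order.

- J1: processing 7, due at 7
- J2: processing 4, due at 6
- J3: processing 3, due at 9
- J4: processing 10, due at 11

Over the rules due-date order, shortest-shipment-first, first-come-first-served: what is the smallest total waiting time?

24

EDD (increasing due date): J2 J1 J3 J4.
J2: waits 0, runs 0→4
J1: waits 4, runs 4→11
J3: waits 11, runs 11→14
J4: waits 14, runs 14→24
Sum = 0+4+11+14 = 29.
SPT (increasing processing time): J3 J2 J1 J4.
J3: waits 0, runs 0→3
J2: waits 3, runs 3→7
J1: waits 7, runs 7→14
J4: waits 14, runs 14→24
Sum = 0+3+7+14 = 24.
FIFO (arrival order): J1 J2 J3 J4.
J1: waits 0, runs 0→7
J2: waits 7, runs 7→11
J3: waits 11, runs 11→14
J4: waits 14, runs 14→24
Sum = 0+7+11+14 = 32.
EDD 29, SPT 24, FIFO 32 → minimum 24.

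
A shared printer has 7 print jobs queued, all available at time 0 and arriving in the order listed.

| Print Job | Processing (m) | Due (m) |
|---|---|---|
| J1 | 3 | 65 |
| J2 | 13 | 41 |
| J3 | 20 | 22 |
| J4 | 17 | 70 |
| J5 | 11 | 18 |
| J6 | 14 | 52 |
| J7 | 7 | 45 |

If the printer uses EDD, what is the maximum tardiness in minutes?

15

EDD (increasing due date): J5 J3 J2 J7 J6 J1 J4.
J5: 0→11, due 18, tardiness 0
J3: 11→31, due 22, tardiness 9
J2: 31→44, due 41, tardiness 3
J7: 44→51, due 45, tardiness 6
J6: 51→65, due 52, tardiness 13
J1: 65→68, due 65, tardiness 3
J4: 68→85, due 70, tardiness 15
Maximum = 15.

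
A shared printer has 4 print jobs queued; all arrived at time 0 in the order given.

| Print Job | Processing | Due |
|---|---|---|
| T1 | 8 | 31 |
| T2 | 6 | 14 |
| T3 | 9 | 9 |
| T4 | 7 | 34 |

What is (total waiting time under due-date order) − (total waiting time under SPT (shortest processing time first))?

EDD (increasing due date): T3 T2 T1 T4.
T3: waits 0, runs 0→9
T2: waits 9, runs 9→15
T1: waits 15, runs 15→23
T4: waits 23, runs 23→30
Sum = 0+9+15+23 = 47.
SPT (increasing processing time): T2 T4 T1 T3.
T2: waits 0, runs 0→6
T4: waits 6, runs 6→13
T1: waits 13, runs 13→21
T3: waits 21, runs 21→30
Sum = 0+6+13+21 = 40.
Difference = 47 − 40 = 7.

7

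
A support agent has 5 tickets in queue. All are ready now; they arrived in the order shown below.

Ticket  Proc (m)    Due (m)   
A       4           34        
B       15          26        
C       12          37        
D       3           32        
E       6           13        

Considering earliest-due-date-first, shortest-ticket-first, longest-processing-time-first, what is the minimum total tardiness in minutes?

3

EDD (increasing due date): E B D A C.
E: 0→6, due 13, tardiness 0
B: 6→21, due 26, tardiness 0
D: 21→24, due 32, tardiness 0
A: 24→28, due 34, tardiness 0
C: 28→40, due 37, tardiness 3
Sum = 0+0+0+0+3 = 3.
SPT (increasing processing time): D A E C B.
D: 0→3, due 32, tardiness 0
A: 3→7, due 34, tardiness 0
E: 7→13, due 13, tardiness 0
C: 13→25, due 37, tardiness 0
B: 25→40, due 26, tardiness 14
Sum = 0+0+0+0+14 = 14.
LPT (decreasing processing time): B C E A D.
B: 0→15, due 26, tardiness 0
C: 15→27, due 37, tardiness 0
E: 27→33, due 13, tardiness 20
A: 33→37, due 34, tardiness 3
D: 37→40, due 32, tardiness 8
Sum = 0+0+20+3+8 = 31.
EDD 3, SPT 14, LPT 31 → minimum 3.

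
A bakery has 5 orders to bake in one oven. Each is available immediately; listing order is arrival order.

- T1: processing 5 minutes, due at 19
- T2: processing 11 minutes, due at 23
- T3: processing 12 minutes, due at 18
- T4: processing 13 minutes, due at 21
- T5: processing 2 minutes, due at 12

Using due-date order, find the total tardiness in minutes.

31

EDD (increasing due date): T5 T3 T1 T4 T2.
T5: 0→2, due 12, tardiness 0
T3: 2→14, due 18, tardiness 0
T1: 14→19, due 19, tardiness 0
T4: 19→32, due 21, tardiness 11
T2: 32→43, due 23, tardiness 20
Sum = 0+0+0+11+20 = 31.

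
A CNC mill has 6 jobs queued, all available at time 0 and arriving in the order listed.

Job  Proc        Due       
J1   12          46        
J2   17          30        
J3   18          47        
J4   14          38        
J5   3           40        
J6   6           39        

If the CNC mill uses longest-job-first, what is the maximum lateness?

30

LPT (decreasing processing time): J3 J2 J4 J1 J6 J5.
J3: 0→18, due 47, lateness -29
J2: 18→35, due 30, lateness 5
J4: 35→49, due 38, lateness 11
J1: 49→61, due 46, lateness 15
J6: 61→67, due 39, lateness 28
J5: 67→70, due 40, lateness 30
Maximum = 30.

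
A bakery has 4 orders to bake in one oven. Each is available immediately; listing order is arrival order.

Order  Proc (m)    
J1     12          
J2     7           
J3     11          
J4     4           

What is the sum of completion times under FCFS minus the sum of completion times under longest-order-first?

FIFO (arrival order): J1 J2 J3 J4.
J1: 0→12
J2: 12→19
J3: 19→30
J4: 30→34
Sum = 12+19+30+34 = 95.
LPT (decreasing processing time): J1 J3 J2 J4.
J1: 0→12
J3: 12→23
J2: 23→30
J4: 30→34
Sum = 12+23+30+34 = 99.
Difference = 95 − 99 = -4.

-4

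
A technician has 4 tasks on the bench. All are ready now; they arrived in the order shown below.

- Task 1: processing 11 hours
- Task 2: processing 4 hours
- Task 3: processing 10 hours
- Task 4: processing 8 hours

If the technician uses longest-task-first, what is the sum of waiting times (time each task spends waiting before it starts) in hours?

61

LPT (decreasing processing time): Task 1 Task 3 Task 4 Task 2.
Task 1: waits 0, runs 0→11
Task 3: waits 11, runs 11→21
Task 4: waits 21, runs 21→29
Task 2: waits 29, runs 29→33
Sum = 0+11+21+29 = 61.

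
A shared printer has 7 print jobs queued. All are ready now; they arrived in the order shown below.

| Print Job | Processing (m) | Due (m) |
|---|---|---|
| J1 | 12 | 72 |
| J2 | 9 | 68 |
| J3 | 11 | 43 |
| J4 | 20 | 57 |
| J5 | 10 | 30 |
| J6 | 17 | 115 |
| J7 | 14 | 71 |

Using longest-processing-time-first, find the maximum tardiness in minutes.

LPT (decreasing processing time): J4 J6 J7 J1 J3 J5 J2.
J4: 0→20, due 57, tardiness 0
J6: 20→37, due 115, tardiness 0
J7: 37→51, due 71, tardiness 0
J1: 51→63, due 72, tardiness 0
J3: 63→74, due 43, tardiness 31
J5: 74→84, due 30, tardiness 54
J2: 84→93, due 68, tardiness 25
Maximum = 54.

54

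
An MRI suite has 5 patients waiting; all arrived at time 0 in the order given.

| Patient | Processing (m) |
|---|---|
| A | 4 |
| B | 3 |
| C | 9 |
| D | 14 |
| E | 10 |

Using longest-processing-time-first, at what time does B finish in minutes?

40

LPT (decreasing processing time): D E C A B.
D: 0→14
E: 14→24
C: 24→33
A: 33→37
B: 37→40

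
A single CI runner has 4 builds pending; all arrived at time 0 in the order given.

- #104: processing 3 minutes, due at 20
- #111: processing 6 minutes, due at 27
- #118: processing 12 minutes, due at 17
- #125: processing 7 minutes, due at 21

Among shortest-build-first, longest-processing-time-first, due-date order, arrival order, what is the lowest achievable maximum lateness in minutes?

SPT (increasing processing time): #104 #111 #125 #118.
#104: 0→3, due 20, lateness -17
#111: 3→9, due 27, lateness -18
#125: 9→16, due 21, lateness -5
#118: 16→28, due 17, lateness 11
Maximum = 11.
LPT (decreasing processing time): #118 #125 #111 #104.
#118: 0→12, due 17, lateness -5
#125: 12→19, due 21, lateness -2
#111: 19→25, due 27, lateness -2
#104: 25→28, due 20, lateness 8
Maximum = 8.
EDD (increasing due date): #118 #104 #125 #111.
#118: 0→12, due 17, lateness -5
#104: 12→15, due 20, lateness -5
#125: 15→22, due 21, lateness 1
#111: 22→28, due 27, lateness 1
Maximum = 1.
FIFO (arrival order): #104 #111 #118 #125.
#104: 0→3, due 20, lateness -17
#111: 3→9, due 27, lateness -18
#118: 9→21, due 17, lateness 4
#125: 21→28, due 21, lateness 7
Maximum = 7.
SPT 11, LPT 8, EDD 1, FIFO 7 → minimum 1.

1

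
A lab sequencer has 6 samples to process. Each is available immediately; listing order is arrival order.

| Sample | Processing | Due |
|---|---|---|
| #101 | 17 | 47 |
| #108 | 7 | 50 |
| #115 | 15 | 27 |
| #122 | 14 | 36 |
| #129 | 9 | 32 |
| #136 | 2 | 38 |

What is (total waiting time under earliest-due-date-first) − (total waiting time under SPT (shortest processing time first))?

EDD (increasing due date): #115 #129 #122 #136 #101 #108.
#115: waits 0, runs 0→15
#129: waits 15, runs 15→24
#122: waits 24, runs 24→38
#136: waits 38, runs 38→40
#101: waits 40, runs 40→57
#108: waits 57, runs 57→64
Sum = 0+15+24+38+40+57 = 174.
SPT (increasing processing time): #136 #108 #129 #122 #115 #101.
#136: waits 0, runs 0→2
#108: waits 2, runs 2→9
#129: waits 9, runs 9→18
#122: waits 18, runs 18→32
#115: waits 32, runs 32→47
#101: waits 47, runs 47→64
Sum = 0+2+9+18+32+47 = 108.
Difference = 174 − 108 = 66.

66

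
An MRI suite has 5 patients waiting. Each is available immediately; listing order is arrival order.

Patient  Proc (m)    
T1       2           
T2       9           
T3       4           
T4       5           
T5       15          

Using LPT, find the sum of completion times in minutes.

136

LPT (decreasing processing time): T5 T2 T4 T3 T1.
T5: 0→15
T2: 15→24
T4: 24→29
T3: 29→33
T1: 33→35
Sum = 15+24+29+33+35 = 136.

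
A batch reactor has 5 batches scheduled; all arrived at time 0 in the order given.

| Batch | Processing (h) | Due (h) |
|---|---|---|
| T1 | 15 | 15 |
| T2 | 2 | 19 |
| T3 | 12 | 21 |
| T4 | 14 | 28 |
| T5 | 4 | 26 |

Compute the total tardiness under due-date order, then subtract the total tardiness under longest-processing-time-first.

EDD (increasing due date): T1 T2 T3 T5 T4.
T1: 0→15, due 15, tardiness 0
T2: 15→17, due 19, tardiness 0
T3: 17→29, due 21, tardiness 8
T5: 29→33, due 26, tardiness 7
T4: 33→47, due 28, tardiness 19
Sum = 0+0+8+7+19 = 34.
LPT (decreasing processing time): T1 T4 T3 T5 T2.
T1: 0→15, due 15, tardiness 0
T4: 15→29, due 28, tardiness 1
T3: 29→41, due 21, tardiness 20
T5: 41→45, due 26, tardiness 19
T2: 45→47, due 19, tardiness 28
Sum = 0+1+20+19+28 = 68.
Difference = 34 − 68 = -34.

-34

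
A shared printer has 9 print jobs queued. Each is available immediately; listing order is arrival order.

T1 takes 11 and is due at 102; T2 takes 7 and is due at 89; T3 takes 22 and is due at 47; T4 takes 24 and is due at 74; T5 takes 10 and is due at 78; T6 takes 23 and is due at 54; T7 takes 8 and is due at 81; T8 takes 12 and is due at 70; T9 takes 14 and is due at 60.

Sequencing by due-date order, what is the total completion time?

EDD (increasing due date): T3 T6 T9 T8 T4 T5 T7 T2 T1.
T3: 0→22
T6: 22→45
T9: 45→59
T8: 59→71
T4: 71→95
T5: 95→105
T7: 105→113
T2: 113→120
T1: 120→131
Sum = 22+45+59+71+95+105+113+120+131 = 761.

761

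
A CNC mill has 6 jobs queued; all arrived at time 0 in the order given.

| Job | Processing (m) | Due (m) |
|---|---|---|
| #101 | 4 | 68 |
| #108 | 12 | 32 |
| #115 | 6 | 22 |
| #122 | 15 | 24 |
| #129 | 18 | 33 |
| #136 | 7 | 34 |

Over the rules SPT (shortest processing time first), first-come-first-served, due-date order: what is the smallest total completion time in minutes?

SPT (increasing processing time): #101 #115 #136 #108 #122 #129.
#101: 0→4
#115: 4→10
#136: 10→17
#108: 17→29
#122: 29→44
#129: 44→62
Sum = 4+10+17+29+44+62 = 166.
FIFO (arrival order): #101 #108 #115 #122 #129 #136.
#101: 0→4
#108: 4→16
#115: 16→22
#122: 22→37
#129: 37→55
#136: 55→62
Sum = 4+16+22+37+55+62 = 196.
EDD (increasing due date): #115 #122 #108 #129 #136 #101.
#115: 0→6
#122: 6→21
#108: 21→33
#129: 33→51
#136: 51→58
#101: 58→62
Sum = 6+21+33+51+58+62 = 231.
SPT 166, FIFO 196, EDD 231 → minimum 166.

166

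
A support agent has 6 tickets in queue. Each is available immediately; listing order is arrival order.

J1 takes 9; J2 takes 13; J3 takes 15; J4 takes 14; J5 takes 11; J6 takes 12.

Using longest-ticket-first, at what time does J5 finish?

65

LPT (decreasing processing time): J3 J4 J2 J6 J5 J1.
J3: 0→15
J4: 15→29
J2: 29→42
J6: 42→54
J5: 54→65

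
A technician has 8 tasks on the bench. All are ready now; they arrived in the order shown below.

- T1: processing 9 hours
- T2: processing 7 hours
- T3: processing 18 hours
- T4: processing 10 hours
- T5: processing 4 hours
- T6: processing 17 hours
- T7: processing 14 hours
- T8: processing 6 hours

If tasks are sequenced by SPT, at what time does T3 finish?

85

SPT (increasing processing time): T5 T8 T2 T1 T4 T7 T6 T3.
T5: 0→4
T8: 4→10
T2: 10→17
T1: 17→26
T4: 26→36
T7: 36→50
T6: 50→67
T3: 67→85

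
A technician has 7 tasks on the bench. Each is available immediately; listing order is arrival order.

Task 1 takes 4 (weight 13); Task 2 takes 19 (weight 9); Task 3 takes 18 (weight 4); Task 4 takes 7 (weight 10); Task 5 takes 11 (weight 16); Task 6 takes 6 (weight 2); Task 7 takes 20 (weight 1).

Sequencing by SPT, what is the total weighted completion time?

1544

SPT (increasing processing time): Task 1 Task 6 Task 4 Task 5 Task 3 Task 2 Task 7.
Task 1: finishes 4, weight 13, w·C = 52
Task 6: finishes 10, weight 2, w·C = 20
Task 4: finishes 17, weight 10, w·C = 170
Task 5: finishes 28, weight 16, w·C = 448
Task 3: finishes 46, weight 4, w·C = 184
Task 2: finishes 65, weight 9, w·C = 585
Task 7: finishes 85, weight 1, w·C = 85
Sum = 52+20+170+448+184+585+85 = 1544.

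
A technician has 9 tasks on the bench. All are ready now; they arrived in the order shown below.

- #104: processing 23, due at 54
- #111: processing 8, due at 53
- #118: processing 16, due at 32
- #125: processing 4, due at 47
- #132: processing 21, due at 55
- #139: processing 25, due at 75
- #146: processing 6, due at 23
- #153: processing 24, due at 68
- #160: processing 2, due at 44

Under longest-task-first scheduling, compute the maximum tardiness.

100

LPT (decreasing processing time): #139 #153 #104 #132 #118 #111 #146 #125 #160.
#139: 0→25, due 75, tardiness 0
#153: 25→49, due 68, tardiness 0
#104: 49→72, due 54, tardiness 18
#132: 72→93, due 55, tardiness 38
#118: 93→109, due 32, tardiness 77
#111: 109→117, due 53, tardiness 64
#146: 117→123, due 23, tardiness 100
#125: 123→127, due 47, tardiness 80
#160: 127→129, due 44, tardiness 85
Maximum = 100.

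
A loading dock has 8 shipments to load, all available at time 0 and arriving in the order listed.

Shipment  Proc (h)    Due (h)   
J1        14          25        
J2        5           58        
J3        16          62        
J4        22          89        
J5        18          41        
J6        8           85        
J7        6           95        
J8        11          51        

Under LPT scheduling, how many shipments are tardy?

LPT (decreasing processing time): J4 J5 J3 J1 J8 J6 J7 J2.
J4: 0→22, due 89, tardiness 0
J5: 22→40, due 41, tardiness 0
J3: 40→56, due 62, tardiness 0
J1: 56→70, due 25, tardiness 45
J8: 70→81, due 51, tardiness 30
J6: 81→89, due 85, tardiness 4
J7: 89→95, due 95, tardiness 0
J2: 95→100, due 58, tardiness 42
Late shipments: 4.

4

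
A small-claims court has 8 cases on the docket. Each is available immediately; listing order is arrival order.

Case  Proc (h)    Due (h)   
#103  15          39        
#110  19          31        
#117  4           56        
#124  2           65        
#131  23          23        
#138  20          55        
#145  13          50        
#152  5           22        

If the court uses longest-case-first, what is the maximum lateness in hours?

73

LPT (decreasing processing time): #131 #138 #110 #103 #145 #152 #117 #124.
#131: 0→23, due 23, lateness 0
#138: 23→43, due 55, lateness -12
#110: 43→62, due 31, lateness 31
#103: 62→77, due 39, lateness 38
#145: 77→90, due 50, lateness 40
#152: 90→95, due 22, lateness 73
#117: 95→99, due 56, lateness 43
#124: 99→101, due 65, lateness 36
Maximum = 73.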